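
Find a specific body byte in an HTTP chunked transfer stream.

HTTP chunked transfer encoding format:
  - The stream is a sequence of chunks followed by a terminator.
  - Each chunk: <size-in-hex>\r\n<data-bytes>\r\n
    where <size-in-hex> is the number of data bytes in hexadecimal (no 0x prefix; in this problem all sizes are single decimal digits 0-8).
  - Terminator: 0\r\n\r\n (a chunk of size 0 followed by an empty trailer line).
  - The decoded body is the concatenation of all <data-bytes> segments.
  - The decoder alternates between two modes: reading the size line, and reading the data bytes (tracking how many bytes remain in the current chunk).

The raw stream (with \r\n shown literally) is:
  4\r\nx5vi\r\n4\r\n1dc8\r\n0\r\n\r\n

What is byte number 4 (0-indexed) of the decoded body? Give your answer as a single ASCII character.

Answer: 1

Derivation:
Chunk 1: stream[0..1]='4' size=0x4=4, data at stream[3..7]='x5vi' -> body[0..4], body so far='x5vi'
Chunk 2: stream[9..10]='4' size=0x4=4, data at stream[12..16]='1dc8' -> body[4..8], body so far='x5vi1dc8'
Chunk 3: stream[18..19]='0' size=0 (terminator). Final body='x5vi1dc8' (8 bytes)
Body byte 4 = '1'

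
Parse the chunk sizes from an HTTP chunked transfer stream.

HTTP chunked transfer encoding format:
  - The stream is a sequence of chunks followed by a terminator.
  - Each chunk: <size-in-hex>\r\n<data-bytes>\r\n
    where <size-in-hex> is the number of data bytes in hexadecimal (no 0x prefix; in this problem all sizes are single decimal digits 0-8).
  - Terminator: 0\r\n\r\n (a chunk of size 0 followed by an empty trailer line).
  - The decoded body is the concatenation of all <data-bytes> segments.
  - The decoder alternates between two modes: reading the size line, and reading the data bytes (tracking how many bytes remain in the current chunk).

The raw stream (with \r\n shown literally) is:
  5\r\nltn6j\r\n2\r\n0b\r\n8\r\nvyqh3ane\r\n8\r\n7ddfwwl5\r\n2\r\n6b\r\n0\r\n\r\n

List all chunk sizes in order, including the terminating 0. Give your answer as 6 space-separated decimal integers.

Chunk 1: stream[0..1]='5' size=0x5=5, data at stream[3..8]='ltn6j' -> body[0..5], body so far='ltn6j'
Chunk 2: stream[10..11]='2' size=0x2=2, data at stream[13..15]='0b' -> body[5..7], body so far='ltn6j0b'
Chunk 3: stream[17..18]='8' size=0x8=8, data at stream[20..28]='vyqh3ane' -> body[7..15], body so far='ltn6j0bvyqh3ane'
Chunk 4: stream[30..31]='8' size=0x8=8, data at stream[33..41]='7ddfwwl5' -> body[15..23], body so far='ltn6j0bvyqh3ane7ddfwwl5'
Chunk 5: stream[43..44]='2' size=0x2=2, data at stream[46..48]='6b' -> body[23..25], body so far='ltn6j0bvyqh3ane7ddfwwl56b'
Chunk 6: stream[50..51]='0' size=0 (terminator). Final body='ltn6j0bvyqh3ane7ddfwwl56b' (25 bytes)

Answer: 5 2 8 8 2 0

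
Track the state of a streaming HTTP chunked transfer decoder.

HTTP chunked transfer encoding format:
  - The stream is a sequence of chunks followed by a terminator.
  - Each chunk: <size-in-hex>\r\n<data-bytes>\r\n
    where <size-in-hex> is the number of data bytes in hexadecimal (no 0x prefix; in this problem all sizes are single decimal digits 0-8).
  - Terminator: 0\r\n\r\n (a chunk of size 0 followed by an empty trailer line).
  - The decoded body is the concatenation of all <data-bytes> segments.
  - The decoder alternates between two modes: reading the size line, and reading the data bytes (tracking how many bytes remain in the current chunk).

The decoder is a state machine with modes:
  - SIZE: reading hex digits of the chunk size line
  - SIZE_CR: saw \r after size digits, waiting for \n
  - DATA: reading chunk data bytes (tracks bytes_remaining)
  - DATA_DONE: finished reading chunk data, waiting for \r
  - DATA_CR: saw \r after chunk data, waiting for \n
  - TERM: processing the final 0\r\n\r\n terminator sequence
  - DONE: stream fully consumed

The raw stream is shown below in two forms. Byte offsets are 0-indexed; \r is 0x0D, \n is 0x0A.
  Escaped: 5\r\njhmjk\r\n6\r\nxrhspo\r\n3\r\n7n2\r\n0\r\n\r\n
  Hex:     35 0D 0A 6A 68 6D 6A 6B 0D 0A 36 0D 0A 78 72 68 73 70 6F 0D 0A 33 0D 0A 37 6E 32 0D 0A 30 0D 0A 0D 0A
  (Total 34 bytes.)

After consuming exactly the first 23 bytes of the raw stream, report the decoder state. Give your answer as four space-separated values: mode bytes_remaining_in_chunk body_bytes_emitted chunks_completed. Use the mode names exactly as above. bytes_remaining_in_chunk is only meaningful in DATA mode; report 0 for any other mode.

Byte 0 = '5': mode=SIZE remaining=0 emitted=0 chunks_done=0
Byte 1 = 0x0D: mode=SIZE_CR remaining=0 emitted=0 chunks_done=0
Byte 2 = 0x0A: mode=DATA remaining=5 emitted=0 chunks_done=0
Byte 3 = 'j': mode=DATA remaining=4 emitted=1 chunks_done=0
Byte 4 = 'h': mode=DATA remaining=3 emitted=2 chunks_done=0
Byte 5 = 'm': mode=DATA remaining=2 emitted=3 chunks_done=0
Byte 6 = 'j': mode=DATA remaining=1 emitted=4 chunks_done=0
Byte 7 = 'k': mode=DATA_DONE remaining=0 emitted=5 chunks_done=0
Byte 8 = 0x0D: mode=DATA_CR remaining=0 emitted=5 chunks_done=0
Byte 9 = 0x0A: mode=SIZE remaining=0 emitted=5 chunks_done=1
Byte 10 = '6': mode=SIZE remaining=0 emitted=5 chunks_done=1
Byte 11 = 0x0D: mode=SIZE_CR remaining=0 emitted=5 chunks_done=1
Byte 12 = 0x0A: mode=DATA remaining=6 emitted=5 chunks_done=1
Byte 13 = 'x': mode=DATA remaining=5 emitted=6 chunks_done=1
Byte 14 = 'r': mode=DATA remaining=4 emitted=7 chunks_done=1
Byte 15 = 'h': mode=DATA remaining=3 emitted=8 chunks_done=1
Byte 16 = 's': mode=DATA remaining=2 emitted=9 chunks_done=1
Byte 17 = 'p': mode=DATA remaining=1 emitted=10 chunks_done=1
Byte 18 = 'o': mode=DATA_DONE remaining=0 emitted=11 chunks_done=1
Byte 19 = 0x0D: mode=DATA_CR remaining=0 emitted=11 chunks_done=1
Byte 20 = 0x0A: mode=SIZE remaining=0 emitted=11 chunks_done=2
Byte 21 = '3': mode=SIZE remaining=0 emitted=11 chunks_done=2
Byte 22 = 0x0D: mode=SIZE_CR remaining=0 emitted=11 chunks_done=2

Answer: SIZE_CR 0 11 2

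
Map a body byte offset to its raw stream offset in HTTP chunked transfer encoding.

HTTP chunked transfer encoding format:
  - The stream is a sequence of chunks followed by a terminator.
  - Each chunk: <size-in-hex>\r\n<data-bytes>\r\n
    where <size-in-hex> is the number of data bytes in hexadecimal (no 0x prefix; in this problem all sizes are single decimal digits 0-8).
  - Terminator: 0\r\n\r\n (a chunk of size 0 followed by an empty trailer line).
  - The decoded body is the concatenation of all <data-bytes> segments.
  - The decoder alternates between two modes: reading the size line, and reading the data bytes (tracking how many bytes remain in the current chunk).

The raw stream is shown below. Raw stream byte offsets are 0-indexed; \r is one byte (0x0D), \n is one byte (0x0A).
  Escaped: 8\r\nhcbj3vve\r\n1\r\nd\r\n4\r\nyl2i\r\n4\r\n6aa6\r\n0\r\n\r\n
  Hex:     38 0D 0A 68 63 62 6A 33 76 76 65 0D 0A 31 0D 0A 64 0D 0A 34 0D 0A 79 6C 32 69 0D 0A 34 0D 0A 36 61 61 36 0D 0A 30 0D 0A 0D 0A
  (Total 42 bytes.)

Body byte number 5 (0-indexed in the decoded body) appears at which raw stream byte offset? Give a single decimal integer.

Chunk 1: stream[0..1]='8' size=0x8=8, data at stream[3..11]='hcbj3vve' -> body[0..8], body so far='hcbj3vve'
Chunk 2: stream[13..14]='1' size=0x1=1, data at stream[16..17]='d' -> body[8..9], body so far='hcbj3vved'
Chunk 3: stream[19..20]='4' size=0x4=4, data at stream[22..26]='yl2i' -> body[9..13], body so far='hcbj3vvedyl2i'
Chunk 4: stream[28..29]='4' size=0x4=4, data at stream[31..35]='6aa6' -> body[13..17], body so far='hcbj3vvedyl2i6aa6'
Chunk 5: stream[37..38]='0' size=0 (terminator). Final body='hcbj3vvedyl2i6aa6' (17 bytes)
Body byte 5 at stream offset 8

Answer: 8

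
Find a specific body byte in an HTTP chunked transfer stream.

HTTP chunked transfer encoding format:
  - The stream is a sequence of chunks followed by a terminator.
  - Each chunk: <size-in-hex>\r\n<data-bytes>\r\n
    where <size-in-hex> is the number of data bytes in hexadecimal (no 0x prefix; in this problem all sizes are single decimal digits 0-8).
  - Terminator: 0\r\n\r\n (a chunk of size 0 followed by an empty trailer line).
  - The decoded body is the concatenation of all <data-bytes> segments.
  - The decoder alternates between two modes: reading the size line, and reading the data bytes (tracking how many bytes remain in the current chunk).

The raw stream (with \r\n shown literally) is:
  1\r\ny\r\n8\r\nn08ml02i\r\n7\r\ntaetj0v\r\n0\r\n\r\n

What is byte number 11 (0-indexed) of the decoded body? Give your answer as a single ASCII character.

Chunk 1: stream[0..1]='1' size=0x1=1, data at stream[3..4]='y' -> body[0..1], body so far='y'
Chunk 2: stream[6..7]='8' size=0x8=8, data at stream[9..17]='n08ml02i' -> body[1..9], body so far='yn08ml02i'
Chunk 3: stream[19..20]='7' size=0x7=7, data at stream[22..29]='taetj0v' -> body[9..16], body so far='yn08ml02itaetj0v'
Chunk 4: stream[31..32]='0' size=0 (terminator). Final body='yn08ml02itaetj0v' (16 bytes)
Body byte 11 = 'e'

Answer: e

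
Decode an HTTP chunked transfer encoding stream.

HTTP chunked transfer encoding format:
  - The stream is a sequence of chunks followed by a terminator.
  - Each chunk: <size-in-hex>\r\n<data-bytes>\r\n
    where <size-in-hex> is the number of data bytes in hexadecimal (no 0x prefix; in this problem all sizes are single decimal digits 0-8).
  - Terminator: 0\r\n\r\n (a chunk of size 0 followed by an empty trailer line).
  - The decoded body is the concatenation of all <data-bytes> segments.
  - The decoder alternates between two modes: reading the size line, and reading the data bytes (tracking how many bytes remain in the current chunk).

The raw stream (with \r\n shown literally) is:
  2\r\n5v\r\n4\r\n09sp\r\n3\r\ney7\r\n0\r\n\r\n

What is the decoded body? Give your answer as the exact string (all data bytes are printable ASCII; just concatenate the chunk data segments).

Answer: 5v09spey7

Derivation:
Chunk 1: stream[0..1]='2' size=0x2=2, data at stream[3..5]='5v' -> body[0..2], body so far='5v'
Chunk 2: stream[7..8]='4' size=0x4=4, data at stream[10..14]='09sp' -> body[2..6], body so far='5v09sp'
Chunk 3: stream[16..17]='3' size=0x3=3, data at stream[19..22]='ey7' -> body[6..9], body so far='5v09spey7'
Chunk 4: stream[24..25]='0' size=0 (terminator). Final body='5v09spey7' (9 bytes)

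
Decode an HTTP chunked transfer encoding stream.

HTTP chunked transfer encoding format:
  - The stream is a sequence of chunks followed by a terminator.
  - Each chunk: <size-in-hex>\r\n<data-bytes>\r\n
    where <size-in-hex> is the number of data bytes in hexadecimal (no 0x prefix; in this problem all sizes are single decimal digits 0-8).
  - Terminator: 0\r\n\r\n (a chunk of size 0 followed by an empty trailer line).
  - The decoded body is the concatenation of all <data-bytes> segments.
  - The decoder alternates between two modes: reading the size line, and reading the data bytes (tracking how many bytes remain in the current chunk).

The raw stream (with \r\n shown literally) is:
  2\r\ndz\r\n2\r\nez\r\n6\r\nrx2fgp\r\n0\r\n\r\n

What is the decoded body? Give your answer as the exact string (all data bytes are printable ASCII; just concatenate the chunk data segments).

Answer: dzezrx2fgp

Derivation:
Chunk 1: stream[0..1]='2' size=0x2=2, data at stream[3..5]='dz' -> body[0..2], body so far='dz'
Chunk 2: stream[7..8]='2' size=0x2=2, data at stream[10..12]='ez' -> body[2..4], body so far='dzez'
Chunk 3: stream[14..15]='6' size=0x6=6, data at stream[17..23]='rx2fgp' -> body[4..10], body so far='dzezrx2fgp'
Chunk 4: stream[25..26]='0' size=0 (terminator). Final body='dzezrx2fgp' (10 bytes)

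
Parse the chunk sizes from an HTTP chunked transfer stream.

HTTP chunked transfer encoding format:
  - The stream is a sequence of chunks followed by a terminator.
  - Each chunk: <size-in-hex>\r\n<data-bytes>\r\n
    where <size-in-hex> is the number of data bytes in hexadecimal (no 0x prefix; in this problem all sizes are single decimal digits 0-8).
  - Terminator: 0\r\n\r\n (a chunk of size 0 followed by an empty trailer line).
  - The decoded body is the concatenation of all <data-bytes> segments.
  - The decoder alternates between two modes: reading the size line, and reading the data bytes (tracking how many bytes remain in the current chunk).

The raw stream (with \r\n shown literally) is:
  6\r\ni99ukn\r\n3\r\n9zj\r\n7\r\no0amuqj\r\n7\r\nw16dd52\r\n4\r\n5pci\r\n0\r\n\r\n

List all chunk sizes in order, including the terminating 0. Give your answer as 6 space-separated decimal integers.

Chunk 1: stream[0..1]='6' size=0x6=6, data at stream[3..9]='i99ukn' -> body[0..6], body so far='i99ukn'
Chunk 2: stream[11..12]='3' size=0x3=3, data at stream[14..17]='9zj' -> body[6..9], body so far='i99ukn9zj'
Chunk 3: stream[19..20]='7' size=0x7=7, data at stream[22..29]='o0amuqj' -> body[9..16], body so far='i99ukn9zjo0amuqj'
Chunk 4: stream[31..32]='7' size=0x7=7, data at stream[34..41]='w16dd52' -> body[16..23], body so far='i99ukn9zjo0amuqjw16dd52'
Chunk 5: stream[43..44]='4' size=0x4=4, data at stream[46..50]='5pci' -> body[23..27], body so far='i99ukn9zjo0amuqjw16dd525pci'
Chunk 6: stream[52..53]='0' size=0 (terminator). Final body='i99ukn9zjo0amuqjw16dd525pci' (27 bytes)

Answer: 6 3 7 7 4 0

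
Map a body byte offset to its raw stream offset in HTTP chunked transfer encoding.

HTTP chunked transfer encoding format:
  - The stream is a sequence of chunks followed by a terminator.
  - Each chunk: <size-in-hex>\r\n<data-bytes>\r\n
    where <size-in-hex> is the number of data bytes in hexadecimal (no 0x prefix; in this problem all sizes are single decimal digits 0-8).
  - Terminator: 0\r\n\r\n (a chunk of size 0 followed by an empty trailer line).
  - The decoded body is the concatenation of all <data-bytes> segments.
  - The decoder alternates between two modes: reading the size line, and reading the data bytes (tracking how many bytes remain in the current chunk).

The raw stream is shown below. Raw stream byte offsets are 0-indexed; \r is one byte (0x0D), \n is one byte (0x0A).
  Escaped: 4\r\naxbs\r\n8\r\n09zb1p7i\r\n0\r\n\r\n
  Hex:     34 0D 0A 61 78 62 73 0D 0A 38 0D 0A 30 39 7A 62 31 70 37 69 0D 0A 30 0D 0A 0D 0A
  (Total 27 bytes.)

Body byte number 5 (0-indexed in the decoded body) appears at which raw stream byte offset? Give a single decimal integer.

Answer: 13

Derivation:
Chunk 1: stream[0..1]='4' size=0x4=4, data at stream[3..7]='axbs' -> body[0..4], body so far='axbs'
Chunk 2: stream[9..10]='8' size=0x8=8, data at stream[12..20]='09zb1p7i' -> body[4..12], body so far='axbs09zb1p7i'
Chunk 3: stream[22..23]='0' size=0 (terminator). Final body='axbs09zb1p7i' (12 bytes)
Body byte 5 at stream offset 13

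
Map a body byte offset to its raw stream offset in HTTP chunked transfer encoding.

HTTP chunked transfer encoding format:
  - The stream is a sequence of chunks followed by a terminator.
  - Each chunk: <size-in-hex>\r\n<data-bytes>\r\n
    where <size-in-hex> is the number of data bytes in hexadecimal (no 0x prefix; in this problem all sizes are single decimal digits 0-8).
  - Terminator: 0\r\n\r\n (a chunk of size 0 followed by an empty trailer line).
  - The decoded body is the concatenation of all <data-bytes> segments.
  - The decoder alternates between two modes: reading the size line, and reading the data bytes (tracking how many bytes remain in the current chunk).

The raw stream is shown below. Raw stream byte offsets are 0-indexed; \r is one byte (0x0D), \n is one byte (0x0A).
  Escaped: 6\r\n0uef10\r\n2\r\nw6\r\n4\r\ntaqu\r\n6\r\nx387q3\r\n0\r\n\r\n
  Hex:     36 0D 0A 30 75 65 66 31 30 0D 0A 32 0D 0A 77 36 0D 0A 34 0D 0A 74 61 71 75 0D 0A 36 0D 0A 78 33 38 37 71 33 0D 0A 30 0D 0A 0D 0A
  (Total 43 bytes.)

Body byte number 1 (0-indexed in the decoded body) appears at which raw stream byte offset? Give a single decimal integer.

Answer: 4

Derivation:
Chunk 1: stream[0..1]='6' size=0x6=6, data at stream[3..9]='0uef10' -> body[0..6], body so far='0uef10'
Chunk 2: stream[11..12]='2' size=0x2=2, data at stream[14..16]='w6' -> body[6..8], body so far='0uef10w6'
Chunk 3: stream[18..19]='4' size=0x4=4, data at stream[21..25]='taqu' -> body[8..12], body so far='0uef10w6taqu'
Chunk 4: stream[27..28]='6' size=0x6=6, data at stream[30..36]='x387q3' -> body[12..18], body so far='0uef10w6taqux387q3'
Chunk 5: stream[38..39]='0' size=0 (terminator). Final body='0uef10w6taqux387q3' (18 bytes)
Body byte 1 at stream offset 4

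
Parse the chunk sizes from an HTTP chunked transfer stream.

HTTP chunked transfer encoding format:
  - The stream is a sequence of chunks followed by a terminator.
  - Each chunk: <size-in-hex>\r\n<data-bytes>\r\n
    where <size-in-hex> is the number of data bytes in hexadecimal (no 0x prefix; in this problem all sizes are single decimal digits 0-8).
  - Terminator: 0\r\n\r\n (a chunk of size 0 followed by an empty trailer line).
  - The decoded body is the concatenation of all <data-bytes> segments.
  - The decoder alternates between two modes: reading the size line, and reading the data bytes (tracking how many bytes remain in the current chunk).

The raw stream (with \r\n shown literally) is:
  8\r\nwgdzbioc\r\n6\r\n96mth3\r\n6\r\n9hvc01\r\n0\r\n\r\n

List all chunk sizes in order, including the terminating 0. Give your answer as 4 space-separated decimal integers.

Answer: 8 6 6 0

Derivation:
Chunk 1: stream[0..1]='8' size=0x8=8, data at stream[3..11]='wgdzbioc' -> body[0..8], body so far='wgdzbioc'
Chunk 2: stream[13..14]='6' size=0x6=6, data at stream[16..22]='96mth3' -> body[8..14], body so far='wgdzbioc96mth3'
Chunk 3: stream[24..25]='6' size=0x6=6, data at stream[27..33]='9hvc01' -> body[14..20], body so far='wgdzbioc96mth39hvc01'
Chunk 4: stream[35..36]='0' size=0 (terminator). Final body='wgdzbioc96mth39hvc01' (20 bytes)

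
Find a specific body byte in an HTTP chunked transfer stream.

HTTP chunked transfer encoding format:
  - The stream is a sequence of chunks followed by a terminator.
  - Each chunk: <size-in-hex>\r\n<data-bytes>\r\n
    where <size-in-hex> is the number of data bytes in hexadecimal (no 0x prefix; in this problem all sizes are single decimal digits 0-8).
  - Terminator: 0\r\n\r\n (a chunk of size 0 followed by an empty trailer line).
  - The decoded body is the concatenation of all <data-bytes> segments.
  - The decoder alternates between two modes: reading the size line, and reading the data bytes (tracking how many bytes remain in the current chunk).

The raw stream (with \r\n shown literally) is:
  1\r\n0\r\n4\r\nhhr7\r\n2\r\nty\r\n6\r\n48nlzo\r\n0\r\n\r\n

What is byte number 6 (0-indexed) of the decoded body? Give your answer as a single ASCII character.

Answer: y

Derivation:
Chunk 1: stream[0..1]='1' size=0x1=1, data at stream[3..4]='0' -> body[0..1], body so far='0'
Chunk 2: stream[6..7]='4' size=0x4=4, data at stream[9..13]='hhr7' -> body[1..5], body so far='0hhr7'
Chunk 3: stream[15..16]='2' size=0x2=2, data at stream[18..20]='ty' -> body[5..7], body so far='0hhr7ty'
Chunk 4: stream[22..23]='6' size=0x6=6, data at stream[25..31]='48nlzo' -> body[7..13], body so far='0hhr7ty48nlzo'
Chunk 5: stream[33..34]='0' size=0 (terminator). Final body='0hhr7ty48nlzo' (13 bytes)
Body byte 6 = 'y'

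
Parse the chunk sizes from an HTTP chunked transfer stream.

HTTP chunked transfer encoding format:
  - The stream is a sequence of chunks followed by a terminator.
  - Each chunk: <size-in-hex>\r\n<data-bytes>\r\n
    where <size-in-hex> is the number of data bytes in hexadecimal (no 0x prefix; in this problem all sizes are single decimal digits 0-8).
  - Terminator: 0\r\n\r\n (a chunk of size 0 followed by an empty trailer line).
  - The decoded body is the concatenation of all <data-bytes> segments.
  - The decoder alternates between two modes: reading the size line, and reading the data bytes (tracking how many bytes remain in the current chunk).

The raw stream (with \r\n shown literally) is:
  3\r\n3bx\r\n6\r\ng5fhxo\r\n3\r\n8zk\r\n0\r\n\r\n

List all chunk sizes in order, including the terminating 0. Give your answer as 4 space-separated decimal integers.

Chunk 1: stream[0..1]='3' size=0x3=3, data at stream[3..6]='3bx' -> body[0..3], body so far='3bx'
Chunk 2: stream[8..9]='6' size=0x6=6, data at stream[11..17]='g5fhxo' -> body[3..9], body so far='3bxg5fhxo'
Chunk 3: stream[19..20]='3' size=0x3=3, data at stream[22..25]='8zk' -> body[9..12], body so far='3bxg5fhxo8zk'
Chunk 4: stream[27..28]='0' size=0 (terminator). Final body='3bxg5fhxo8zk' (12 bytes)

Answer: 3 6 3 0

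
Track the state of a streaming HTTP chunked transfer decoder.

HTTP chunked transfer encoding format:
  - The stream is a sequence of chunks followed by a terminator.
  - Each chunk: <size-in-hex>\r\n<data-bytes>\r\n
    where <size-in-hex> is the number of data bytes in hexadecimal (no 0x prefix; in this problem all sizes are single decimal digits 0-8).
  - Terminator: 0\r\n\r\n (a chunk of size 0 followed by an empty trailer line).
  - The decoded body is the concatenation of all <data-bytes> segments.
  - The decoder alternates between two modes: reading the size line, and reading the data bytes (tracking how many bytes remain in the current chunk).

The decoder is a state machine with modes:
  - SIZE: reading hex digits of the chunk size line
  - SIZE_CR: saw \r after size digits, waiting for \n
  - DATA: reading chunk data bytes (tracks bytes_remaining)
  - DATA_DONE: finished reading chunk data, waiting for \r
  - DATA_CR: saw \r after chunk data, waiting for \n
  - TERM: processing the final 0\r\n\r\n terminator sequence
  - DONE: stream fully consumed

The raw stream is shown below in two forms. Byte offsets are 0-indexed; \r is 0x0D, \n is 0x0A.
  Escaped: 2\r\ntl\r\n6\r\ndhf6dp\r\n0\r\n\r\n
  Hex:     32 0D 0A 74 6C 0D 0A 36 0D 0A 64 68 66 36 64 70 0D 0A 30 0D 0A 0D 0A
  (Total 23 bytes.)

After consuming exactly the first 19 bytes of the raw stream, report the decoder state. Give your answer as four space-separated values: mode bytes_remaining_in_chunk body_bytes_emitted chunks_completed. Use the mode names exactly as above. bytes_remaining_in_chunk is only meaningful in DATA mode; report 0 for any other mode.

Answer: SIZE 0 8 2

Derivation:
Byte 0 = '2': mode=SIZE remaining=0 emitted=0 chunks_done=0
Byte 1 = 0x0D: mode=SIZE_CR remaining=0 emitted=0 chunks_done=0
Byte 2 = 0x0A: mode=DATA remaining=2 emitted=0 chunks_done=0
Byte 3 = 't': mode=DATA remaining=1 emitted=1 chunks_done=0
Byte 4 = 'l': mode=DATA_DONE remaining=0 emitted=2 chunks_done=0
Byte 5 = 0x0D: mode=DATA_CR remaining=0 emitted=2 chunks_done=0
Byte 6 = 0x0A: mode=SIZE remaining=0 emitted=2 chunks_done=1
Byte 7 = '6': mode=SIZE remaining=0 emitted=2 chunks_done=1
Byte 8 = 0x0D: mode=SIZE_CR remaining=0 emitted=2 chunks_done=1
Byte 9 = 0x0A: mode=DATA remaining=6 emitted=2 chunks_done=1
Byte 10 = 'd': mode=DATA remaining=5 emitted=3 chunks_done=1
Byte 11 = 'h': mode=DATA remaining=4 emitted=4 chunks_done=1
Byte 12 = 'f': mode=DATA remaining=3 emitted=5 chunks_done=1
Byte 13 = '6': mode=DATA remaining=2 emitted=6 chunks_done=1
Byte 14 = 'd': mode=DATA remaining=1 emitted=7 chunks_done=1
Byte 15 = 'p': mode=DATA_DONE remaining=0 emitted=8 chunks_done=1
Byte 16 = 0x0D: mode=DATA_CR remaining=0 emitted=8 chunks_done=1
Byte 17 = 0x0A: mode=SIZE remaining=0 emitted=8 chunks_done=2
Byte 18 = '0': mode=SIZE remaining=0 emitted=8 chunks_done=2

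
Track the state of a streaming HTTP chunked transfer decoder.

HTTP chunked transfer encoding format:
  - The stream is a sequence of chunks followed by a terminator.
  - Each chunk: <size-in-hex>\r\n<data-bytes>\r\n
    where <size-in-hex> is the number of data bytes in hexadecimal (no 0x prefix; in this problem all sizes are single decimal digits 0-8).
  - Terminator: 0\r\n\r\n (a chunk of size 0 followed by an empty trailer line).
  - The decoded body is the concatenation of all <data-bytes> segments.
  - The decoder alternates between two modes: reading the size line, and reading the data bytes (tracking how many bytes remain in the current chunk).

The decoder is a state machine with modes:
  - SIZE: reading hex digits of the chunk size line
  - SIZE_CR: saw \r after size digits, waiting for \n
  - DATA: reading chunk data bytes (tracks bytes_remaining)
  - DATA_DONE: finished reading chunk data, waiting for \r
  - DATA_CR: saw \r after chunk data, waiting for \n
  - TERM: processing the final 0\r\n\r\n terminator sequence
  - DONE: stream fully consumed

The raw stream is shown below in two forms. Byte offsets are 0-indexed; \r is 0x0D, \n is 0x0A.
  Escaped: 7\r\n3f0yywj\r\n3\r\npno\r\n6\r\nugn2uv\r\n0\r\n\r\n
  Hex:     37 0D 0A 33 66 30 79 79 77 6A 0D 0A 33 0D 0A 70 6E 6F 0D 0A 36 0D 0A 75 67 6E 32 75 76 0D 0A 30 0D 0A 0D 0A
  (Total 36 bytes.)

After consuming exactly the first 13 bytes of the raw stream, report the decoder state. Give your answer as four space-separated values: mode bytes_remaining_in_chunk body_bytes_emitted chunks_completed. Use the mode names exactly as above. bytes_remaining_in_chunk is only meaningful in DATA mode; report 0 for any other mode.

Answer: SIZE 0 7 1

Derivation:
Byte 0 = '7': mode=SIZE remaining=0 emitted=0 chunks_done=0
Byte 1 = 0x0D: mode=SIZE_CR remaining=0 emitted=0 chunks_done=0
Byte 2 = 0x0A: mode=DATA remaining=7 emitted=0 chunks_done=0
Byte 3 = '3': mode=DATA remaining=6 emitted=1 chunks_done=0
Byte 4 = 'f': mode=DATA remaining=5 emitted=2 chunks_done=0
Byte 5 = '0': mode=DATA remaining=4 emitted=3 chunks_done=0
Byte 6 = 'y': mode=DATA remaining=3 emitted=4 chunks_done=0
Byte 7 = 'y': mode=DATA remaining=2 emitted=5 chunks_done=0
Byte 8 = 'w': mode=DATA remaining=1 emitted=6 chunks_done=0
Byte 9 = 'j': mode=DATA_DONE remaining=0 emitted=7 chunks_done=0
Byte 10 = 0x0D: mode=DATA_CR remaining=0 emitted=7 chunks_done=0
Byte 11 = 0x0A: mode=SIZE remaining=0 emitted=7 chunks_done=1
Byte 12 = '3': mode=SIZE remaining=0 emitted=7 chunks_done=1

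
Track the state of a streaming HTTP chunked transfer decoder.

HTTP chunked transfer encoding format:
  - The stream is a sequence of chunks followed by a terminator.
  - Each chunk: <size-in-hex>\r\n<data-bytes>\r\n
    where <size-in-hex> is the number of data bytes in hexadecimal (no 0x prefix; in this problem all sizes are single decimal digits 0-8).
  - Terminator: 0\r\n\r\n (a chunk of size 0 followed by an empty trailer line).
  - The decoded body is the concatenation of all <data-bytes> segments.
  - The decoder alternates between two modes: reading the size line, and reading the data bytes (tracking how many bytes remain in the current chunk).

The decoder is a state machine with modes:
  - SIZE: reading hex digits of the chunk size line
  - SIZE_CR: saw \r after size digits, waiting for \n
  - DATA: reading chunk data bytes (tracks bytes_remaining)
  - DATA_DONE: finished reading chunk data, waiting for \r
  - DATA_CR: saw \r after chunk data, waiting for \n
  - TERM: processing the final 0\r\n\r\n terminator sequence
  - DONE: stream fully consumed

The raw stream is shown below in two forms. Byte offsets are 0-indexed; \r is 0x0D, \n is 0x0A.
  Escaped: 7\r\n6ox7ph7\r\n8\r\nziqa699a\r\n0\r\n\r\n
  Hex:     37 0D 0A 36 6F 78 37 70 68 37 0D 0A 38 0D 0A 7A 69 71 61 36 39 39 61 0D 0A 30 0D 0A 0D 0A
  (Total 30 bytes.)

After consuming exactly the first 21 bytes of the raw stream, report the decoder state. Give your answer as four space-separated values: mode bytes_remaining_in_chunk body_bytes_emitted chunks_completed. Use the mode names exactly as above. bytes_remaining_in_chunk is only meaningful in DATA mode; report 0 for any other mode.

Byte 0 = '7': mode=SIZE remaining=0 emitted=0 chunks_done=0
Byte 1 = 0x0D: mode=SIZE_CR remaining=0 emitted=0 chunks_done=0
Byte 2 = 0x0A: mode=DATA remaining=7 emitted=0 chunks_done=0
Byte 3 = '6': mode=DATA remaining=6 emitted=1 chunks_done=0
Byte 4 = 'o': mode=DATA remaining=5 emitted=2 chunks_done=0
Byte 5 = 'x': mode=DATA remaining=4 emitted=3 chunks_done=0
Byte 6 = '7': mode=DATA remaining=3 emitted=4 chunks_done=0
Byte 7 = 'p': mode=DATA remaining=2 emitted=5 chunks_done=0
Byte 8 = 'h': mode=DATA remaining=1 emitted=6 chunks_done=0
Byte 9 = '7': mode=DATA_DONE remaining=0 emitted=7 chunks_done=0
Byte 10 = 0x0D: mode=DATA_CR remaining=0 emitted=7 chunks_done=0
Byte 11 = 0x0A: mode=SIZE remaining=0 emitted=7 chunks_done=1
Byte 12 = '8': mode=SIZE remaining=0 emitted=7 chunks_done=1
Byte 13 = 0x0D: mode=SIZE_CR remaining=0 emitted=7 chunks_done=1
Byte 14 = 0x0A: mode=DATA remaining=8 emitted=7 chunks_done=1
Byte 15 = 'z': mode=DATA remaining=7 emitted=8 chunks_done=1
Byte 16 = 'i': mode=DATA remaining=6 emitted=9 chunks_done=1
Byte 17 = 'q': mode=DATA remaining=5 emitted=10 chunks_done=1
Byte 18 = 'a': mode=DATA remaining=4 emitted=11 chunks_done=1
Byte 19 = '6': mode=DATA remaining=3 emitted=12 chunks_done=1
Byte 20 = '9': mode=DATA remaining=2 emitted=13 chunks_done=1

Answer: DATA 2 13 1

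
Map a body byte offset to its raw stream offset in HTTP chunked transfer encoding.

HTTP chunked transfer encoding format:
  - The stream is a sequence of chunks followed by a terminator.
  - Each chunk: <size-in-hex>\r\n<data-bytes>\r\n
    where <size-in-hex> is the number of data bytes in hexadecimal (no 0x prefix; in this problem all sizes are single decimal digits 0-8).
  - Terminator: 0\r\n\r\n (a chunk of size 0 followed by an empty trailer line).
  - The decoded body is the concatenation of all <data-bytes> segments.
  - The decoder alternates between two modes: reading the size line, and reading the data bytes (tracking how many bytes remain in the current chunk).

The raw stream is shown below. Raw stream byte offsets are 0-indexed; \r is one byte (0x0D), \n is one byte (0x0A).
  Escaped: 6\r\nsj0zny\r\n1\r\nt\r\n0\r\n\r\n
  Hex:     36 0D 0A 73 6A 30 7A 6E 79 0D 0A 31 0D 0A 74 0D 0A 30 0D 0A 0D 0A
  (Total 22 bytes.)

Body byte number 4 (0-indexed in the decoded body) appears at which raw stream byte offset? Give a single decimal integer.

Chunk 1: stream[0..1]='6' size=0x6=6, data at stream[3..9]='sj0zny' -> body[0..6], body so far='sj0zny'
Chunk 2: stream[11..12]='1' size=0x1=1, data at stream[14..15]='t' -> body[6..7], body so far='sj0znyt'
Chunk 3: stream[17..18]='0' size=0 (terminator). Final body='sj0znyt' (7 bytes)
Body byte 4 at stream offset 7

Answer: 7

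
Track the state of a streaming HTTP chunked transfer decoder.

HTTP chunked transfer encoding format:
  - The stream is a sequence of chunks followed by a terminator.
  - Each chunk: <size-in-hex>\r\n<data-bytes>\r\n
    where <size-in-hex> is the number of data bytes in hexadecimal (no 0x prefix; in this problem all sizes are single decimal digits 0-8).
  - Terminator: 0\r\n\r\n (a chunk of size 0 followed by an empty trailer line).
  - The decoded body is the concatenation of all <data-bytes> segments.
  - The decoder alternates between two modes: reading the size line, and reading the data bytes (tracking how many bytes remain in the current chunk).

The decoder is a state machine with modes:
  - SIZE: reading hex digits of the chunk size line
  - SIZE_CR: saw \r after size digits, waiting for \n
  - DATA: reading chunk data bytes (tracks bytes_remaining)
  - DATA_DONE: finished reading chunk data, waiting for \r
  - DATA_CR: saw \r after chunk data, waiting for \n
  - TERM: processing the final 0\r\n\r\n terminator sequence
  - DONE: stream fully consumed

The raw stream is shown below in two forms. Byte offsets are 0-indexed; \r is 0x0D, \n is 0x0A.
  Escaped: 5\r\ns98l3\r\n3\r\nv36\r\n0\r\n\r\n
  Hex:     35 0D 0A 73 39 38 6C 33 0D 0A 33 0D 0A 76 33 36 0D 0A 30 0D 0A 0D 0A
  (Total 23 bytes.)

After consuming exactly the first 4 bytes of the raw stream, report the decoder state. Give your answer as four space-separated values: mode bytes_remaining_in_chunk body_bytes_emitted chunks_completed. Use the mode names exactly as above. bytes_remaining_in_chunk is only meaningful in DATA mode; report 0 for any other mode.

Byte 0 = '5': mode=SIZE remaining=0 emitted=0 chunks_done=0
Byte 1 = 0x0D: mode=SIZE_CR remaining=0 emitted=0 chunks_done=0
Byte 2 = 0x0A: mode=DATA remaining=5 emitted=0 chunks_done=0
Byte 3 = 's': mode=DATA remaining=4 emitted=1 chunks_done=0

Answer: DATA 4 1 0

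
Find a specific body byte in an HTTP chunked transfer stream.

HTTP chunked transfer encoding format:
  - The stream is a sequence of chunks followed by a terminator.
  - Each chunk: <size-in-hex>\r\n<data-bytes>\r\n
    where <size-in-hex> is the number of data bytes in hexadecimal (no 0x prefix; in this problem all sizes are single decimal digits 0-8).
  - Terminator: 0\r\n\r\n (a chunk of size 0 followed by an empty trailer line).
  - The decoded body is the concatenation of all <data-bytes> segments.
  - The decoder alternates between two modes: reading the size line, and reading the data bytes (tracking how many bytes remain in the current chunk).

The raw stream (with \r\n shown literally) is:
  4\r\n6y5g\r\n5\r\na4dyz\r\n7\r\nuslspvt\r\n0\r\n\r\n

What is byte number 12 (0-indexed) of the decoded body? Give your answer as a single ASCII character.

Chunk 1: stream[0..1]='4' size=0x4=4, data at stream[3..7]='6y5g' -> body[0..4], body so far='6y5g'
Chunk 2: stream[9..10]='5' size=0x5=5, data at stream[12..17]='a4dyz' -> body[4..9], body so far='6y5ga4dyz'
Chunk 3: stream[19..20]='7' size=0x7=7, data at stream[22..29]='uslspvt' -> body[9..16], body so far='6y5ga4dyzuslspvt'
Chunk 4: stream[31..32]='0' size=0 (terminator). Final body='6y5ga4dyzuslspvt' (16 bytes)
Body byte 12 = 's'

Answer: s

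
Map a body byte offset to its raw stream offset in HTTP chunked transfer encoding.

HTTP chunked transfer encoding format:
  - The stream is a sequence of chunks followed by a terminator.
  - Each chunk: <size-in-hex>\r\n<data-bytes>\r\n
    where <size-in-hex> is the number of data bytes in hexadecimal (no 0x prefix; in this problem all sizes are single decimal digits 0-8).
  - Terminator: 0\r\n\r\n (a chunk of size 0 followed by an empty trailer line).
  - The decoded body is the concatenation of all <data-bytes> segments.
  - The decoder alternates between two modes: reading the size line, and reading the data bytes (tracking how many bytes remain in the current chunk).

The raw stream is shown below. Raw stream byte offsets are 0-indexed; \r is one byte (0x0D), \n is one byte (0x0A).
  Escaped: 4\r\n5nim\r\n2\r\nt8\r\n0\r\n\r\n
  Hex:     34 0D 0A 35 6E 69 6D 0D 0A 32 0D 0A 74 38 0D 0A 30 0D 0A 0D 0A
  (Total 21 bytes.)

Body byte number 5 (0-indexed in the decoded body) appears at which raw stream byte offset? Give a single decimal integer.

Answer: 13

Derivation:
Chunk 1: stream[0..1]='4' size=0x4=4, data at stream[3..7]='5nim' -> body[0..4], body so far='5nim'
Chunk 2: stream[9..10]='2' size=0x2=2, data at stream[12..14]='t8' -> body[4..6], body so far='5nimt8'
Chunk 3: stream[16..17]='0' size=0 (terminator). Final body='5nimt8' (6 bytes)
Body byte 5 at stream offset 13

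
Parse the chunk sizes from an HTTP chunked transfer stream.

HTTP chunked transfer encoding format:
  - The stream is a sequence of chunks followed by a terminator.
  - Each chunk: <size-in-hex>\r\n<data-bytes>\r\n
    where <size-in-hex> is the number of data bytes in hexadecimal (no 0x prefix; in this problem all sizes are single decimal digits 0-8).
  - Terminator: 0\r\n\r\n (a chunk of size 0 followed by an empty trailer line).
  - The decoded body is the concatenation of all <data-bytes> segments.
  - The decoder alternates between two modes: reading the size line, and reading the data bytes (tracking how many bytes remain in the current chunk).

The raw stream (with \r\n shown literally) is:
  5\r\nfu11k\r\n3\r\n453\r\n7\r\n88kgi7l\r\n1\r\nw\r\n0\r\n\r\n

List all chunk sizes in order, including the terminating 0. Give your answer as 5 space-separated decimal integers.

Chunk 1: stream[0..1]='5' size=0x5=5, data at stream[3..8]='fu11k' -> body[0..5], body so far='fu11k'
Chunk 2: stream[10..11]='3' size=0x3=3, data at stream[13..16]='453' -> body[5..8], body so far='fu11k453'
Chunk 3: stream[18..19]='7' size=0x7=7, data at stream[21..28]='88kgi7l' -> body[8..15], body so far='fu11k45388kgi7l'
Chunk 4: stream[30..31]='1' size=0x1=1, data at stream[33..34]='w' -> body[15..16], body so far='fu11k45388kgi7lw'
Chunk 5: stream[36..37]='0' size=0 (terminator). Final body='fu11k45388kgi7lw' (16 bytes)

Answer: 5 3 7 1 0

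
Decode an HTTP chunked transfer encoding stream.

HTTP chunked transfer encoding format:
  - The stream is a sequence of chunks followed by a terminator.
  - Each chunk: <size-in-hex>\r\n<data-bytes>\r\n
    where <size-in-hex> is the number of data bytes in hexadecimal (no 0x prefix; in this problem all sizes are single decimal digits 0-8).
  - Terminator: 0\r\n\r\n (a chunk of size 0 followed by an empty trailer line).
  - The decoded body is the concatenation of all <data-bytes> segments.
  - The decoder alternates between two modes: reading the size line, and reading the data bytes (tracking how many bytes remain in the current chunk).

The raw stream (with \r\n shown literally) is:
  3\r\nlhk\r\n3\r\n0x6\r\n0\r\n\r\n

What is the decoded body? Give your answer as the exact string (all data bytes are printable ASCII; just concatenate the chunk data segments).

Answer: lhk0x6

Derivation:
Chunk 1: stream[0..1]='3' size=0x3=3, data at stream[3..6]='lhk' -> body[0..3], body so far='lhk'
Chunk 2: stream[8..9]='3' size=0x3=3, data at stream[11..14]='0x6' -> body[3..6], body so far='lhk0x6'
Chunk 3: stream[16..17]='0' size=0 (terminator). Final body='lhk0x6' (6 bytes)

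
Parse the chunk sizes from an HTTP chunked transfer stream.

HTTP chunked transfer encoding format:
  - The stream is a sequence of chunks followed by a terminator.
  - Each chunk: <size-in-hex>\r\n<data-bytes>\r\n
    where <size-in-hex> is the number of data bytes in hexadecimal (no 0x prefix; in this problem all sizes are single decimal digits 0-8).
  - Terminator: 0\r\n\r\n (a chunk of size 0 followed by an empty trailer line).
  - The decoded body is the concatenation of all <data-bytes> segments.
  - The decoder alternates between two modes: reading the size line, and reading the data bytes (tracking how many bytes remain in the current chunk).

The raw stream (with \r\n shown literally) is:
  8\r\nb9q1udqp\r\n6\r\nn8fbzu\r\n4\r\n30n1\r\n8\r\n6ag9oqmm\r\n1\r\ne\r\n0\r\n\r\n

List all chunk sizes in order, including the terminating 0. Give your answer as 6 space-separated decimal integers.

Answer: 8 6 4 8 1 0

Derivation:
Chunk 1: stream[0..1]='8' size=0x8=8, data at stream[3..11]='b9q1udqp' -> body[0..8], body so far='b9q1udqp'
Chunk 2: stream[13..14]='6' size=0x6=6, data at stream[16..22]='n8fbzu' -> body[8..14], body so far='b9q1udqpn8fbzu'
Chunk 3: stream[24..25]='4' size=0x4=4, data at stream[27..31]='30n1' -> body[14..18], body so far='b9q1udqpn8fbzu30n1'
Chunk 4: stream[33..34]='8' size=0x8=8, data at stream[36..44]='6ag9oqmm' -> body[18..26], body so far='b9q1udqpn8fbzu30n16ag9oqmm'
Chunk 5: stream[46..47]='1' size=0x1=1, data at stream[49..50]='e' -> body[26..27], body so far='b9q1udqpn8fbzu30n16ag9oqmme'
Chunk 6: stream[52..53]='0' size=0 (terminator). Final body='b9q1udqpn8fbzu30n16ag9oqmme' (27 bytes)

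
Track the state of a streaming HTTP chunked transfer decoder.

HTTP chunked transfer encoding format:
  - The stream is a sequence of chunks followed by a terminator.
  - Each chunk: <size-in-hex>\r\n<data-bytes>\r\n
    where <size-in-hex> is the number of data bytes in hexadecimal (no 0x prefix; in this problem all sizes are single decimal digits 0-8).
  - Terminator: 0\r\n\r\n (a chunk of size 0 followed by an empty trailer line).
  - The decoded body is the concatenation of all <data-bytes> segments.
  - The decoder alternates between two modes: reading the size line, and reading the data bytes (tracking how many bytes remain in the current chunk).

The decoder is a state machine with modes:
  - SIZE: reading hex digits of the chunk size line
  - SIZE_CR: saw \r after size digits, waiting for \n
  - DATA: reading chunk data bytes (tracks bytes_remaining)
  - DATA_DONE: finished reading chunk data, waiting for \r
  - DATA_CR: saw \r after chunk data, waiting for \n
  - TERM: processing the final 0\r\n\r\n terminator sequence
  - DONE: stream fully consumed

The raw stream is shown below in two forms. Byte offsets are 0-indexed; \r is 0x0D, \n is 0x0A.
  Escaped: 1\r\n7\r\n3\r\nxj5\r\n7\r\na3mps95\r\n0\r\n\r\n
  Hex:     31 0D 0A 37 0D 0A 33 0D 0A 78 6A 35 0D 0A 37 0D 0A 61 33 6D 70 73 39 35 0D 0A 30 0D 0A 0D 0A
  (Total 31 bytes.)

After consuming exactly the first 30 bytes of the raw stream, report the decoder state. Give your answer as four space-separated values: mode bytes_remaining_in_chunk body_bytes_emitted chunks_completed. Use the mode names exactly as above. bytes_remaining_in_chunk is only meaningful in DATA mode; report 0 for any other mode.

Byte 0 = '1': mode=SIZE remaining=0 emitted=0 chunks_done=0
Byte 1 = 0x0D: mode=SIZE_CR remaining=0 emitted=0 chunks_done=0
Byte 2 = 0x0A: mode=DATA remaining=1 emitted=0 chunks_done=0
Byte 3 = '7': mode=DATA_DONE remaining=0 emitted=1 chunks_done=0
Byte 4 = 0x0D: mode=DATA_CR remaining=0 emitted=1 chunks_done=0
Byte 5 = 0x0A: mode=SIZE remaining=0 emitted=1 chunks_done=1
Byte 6 = '3': mode=SIZE remaining=0 emitted=1 chunks_done=1
Byte 7 = 0x0D: mode=SIZE_CR remaining=0 emitted=1 chunks_done=1
Byte 8 = 0x0A: mode=DATA remaining=3 emitted=1 chunks_done=1
Byte 9 = 'x': mode=DATA remaining=2 emitted=2 chunks_done=1
Byte 10 = 'j': mode=DATA remaining=1 emitted=3 chunks_done=1
Byte 11 = '5': mode=DATA_DONE remaining=0 emitted=4 chunks_done=1
Byte 12 = 0x0D: mode=DATA_CR remaining=0 emitted=4 chunks_done=1
Byte 13 = 0x0A: mode=SIZE remaining=0 emitted=4 chunks_done=2
Byte 14 = '7': mode=SIZE remaining=0 emitted=4 chunks_done=2
Byte 15 = 0x0D: mode=SIZE_CR remaining=0 emitted=4 chunks_done=2
Byte 16 = 0x0A: mode=DATA remaining=7 emitted=4 chunks_done=2
Byte 17 = 'a': mode=DATA remaining=6 emitted=5 chunks_done=2
Byte 18 = '3': mode=DATA remaining=5 emitted=6 chunks_done=2
Byte 19 = 'm': mode=DATA remaining=4 emitted=7 chunks_done=2
Byte 20 = 'p': mode=DATA remaining=3 emitted=8 chunks_done=2
Byte 21 = 's': mode=DATA remaining=2 emitted=9 chunks_done=2
Byte 22 = '9': mode=DATA remaining=1 emitted=10 chunks_done=2
Byte 23 = '5': mode=DATA_DONE remaining=0 emitted=11 chunks_done=2
Byte 24 = 0x0D: mode=DATA_CR remaining=0 emitted=11 chunks_done=2
Byte 25 = 0x0A: mode=SIZE remaining=0 emitted=11 chunks_done=3
Byte 26 = '0': mode=SIZE remaining=0 emitted=11 chunks_done=3
Byte 27 = 0x0D: mode=SIZE_CR remaining=0 emitted=11 chunks_done=3
Byte 28 = 0x0A: mode=TERM remaining=0 emitted=11 chunks_done=3
Byte 29 = 0x0D: mode=TERM remaining=0 emitted=11 chunks_done=3

Answer: TERM 0 11 3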